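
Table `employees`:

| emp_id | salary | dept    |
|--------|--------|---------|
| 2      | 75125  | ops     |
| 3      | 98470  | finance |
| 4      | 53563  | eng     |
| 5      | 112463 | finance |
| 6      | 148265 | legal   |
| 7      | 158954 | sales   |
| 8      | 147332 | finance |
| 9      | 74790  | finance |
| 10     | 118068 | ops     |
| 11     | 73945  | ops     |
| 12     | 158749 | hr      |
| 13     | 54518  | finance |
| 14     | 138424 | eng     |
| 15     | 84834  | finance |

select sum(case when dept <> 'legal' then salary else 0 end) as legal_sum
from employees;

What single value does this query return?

emp_id=2: ✓ → 75125
emp_id=3: ✓ → 98470
emp_id=4: ✓ → 53563
emp_id=5: ✓ → 112463
emp_id=6: ✗
emp_id=7: ✓ → 158954
emp_id=8: ✓ → 147332
emp_id=9: ✓ → 74790
emp_id=10: ✓ → 118068
emp_id=11: ✓ → 73945
emp_id=12: ✓ → 158749
emp_id=13: ✓ → 54518
emp_id=14: ✓ → 138424
emp_id=15: ✓ → 84834
legal_sum = 75125 + 98470 + 53563 + 112463 + 158954 + 147332 + 74790 + 118068 + 73945 + 158749 + 54518 + 138424 + 84834 = 1349235

1349235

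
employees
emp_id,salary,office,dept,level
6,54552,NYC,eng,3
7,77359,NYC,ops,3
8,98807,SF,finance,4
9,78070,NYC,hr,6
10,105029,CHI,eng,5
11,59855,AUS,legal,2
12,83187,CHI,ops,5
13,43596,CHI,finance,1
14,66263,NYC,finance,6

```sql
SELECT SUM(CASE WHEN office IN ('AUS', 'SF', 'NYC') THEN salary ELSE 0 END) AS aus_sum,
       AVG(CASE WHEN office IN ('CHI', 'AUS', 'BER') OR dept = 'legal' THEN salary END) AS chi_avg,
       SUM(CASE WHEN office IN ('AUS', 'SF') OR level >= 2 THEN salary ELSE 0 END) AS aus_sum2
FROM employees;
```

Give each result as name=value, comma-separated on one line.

aus_sum=434906, chi_avg=72916.75, aus_sum2=623122

[aus_sum: office IN ('AUS', 'SF', 'NYC')]
emp_id=6: ✓ → 54552
emp_id=7: ✓ → 77359
emp_id=8: ✓ → 98807
emp_id=9: ✓ → 78070
emp_id=10: ✗
emp_id=11: ✓ → 59855
emp_id=12: ✗
emp_id=13: ✗
emp_id=14: ✓ → 66263
aus_sum = 54552 + 77359 + 98807 + 78070 + 59855 + 66263 = 434906
—
[chi_avg: office IN ('CHI', 'AUS', 'BER') OR dept = 'legal']
emp_id=6: ✗
emp_id=7: ✗
emp_id=8: ✗
emp_id=9: ✗
emp_id=10: ✓ → 105029
emp_id=11: ✓ → 59855
emp_id=12: ✓ → 83187
emp_id=13: ✓ → 43596
emp_id=14: ✗
chi_avg = (105029 + 59855 + 83187 + 43596) / 4 = 72916.75
—
[aus_sum2: office IN ('AUS', 'SF') OR level >= 2]
emp_id=6: ✓ → 54552
emp_id=7: ✓ → 77359
emp_id=8: ✓ → 98807
emp_id=9: ✓ → 78070
emp_id=10: ✓ → 105029
emp_id=11: ✓ → 59855
emp_id=12: ✓ → 83187
emp_id=13: ✗
emp_id=14: ✓ → 66263
aus_sum2 = 54552 + 77359 + 98807 + 78070 + 105029 + 59855 + 83187 + 66263 = 623122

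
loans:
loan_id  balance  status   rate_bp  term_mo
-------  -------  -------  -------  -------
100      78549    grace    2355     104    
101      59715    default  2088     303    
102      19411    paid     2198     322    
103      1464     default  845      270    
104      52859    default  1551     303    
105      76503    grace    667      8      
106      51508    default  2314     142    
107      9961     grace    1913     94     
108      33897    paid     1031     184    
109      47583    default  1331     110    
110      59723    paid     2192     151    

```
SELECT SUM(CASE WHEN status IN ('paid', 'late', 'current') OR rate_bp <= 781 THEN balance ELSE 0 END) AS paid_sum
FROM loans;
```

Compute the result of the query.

loan_id=100: ✗
loan_id=101: ✗
loan_id=102: ✓ → 19411
loan_id=103: ✗
loan_id=104: ✗
loan_id=105: ✓ → 76503
loan_id=106: ✗
loan_id=107: ✗
loan_id=108: ✓ → 33897
loan_id=109: ✗
loan_id=110: ✓ → 59723
paid_sum = 19411 + 76503 + 33897 + 59723 = 189534

189534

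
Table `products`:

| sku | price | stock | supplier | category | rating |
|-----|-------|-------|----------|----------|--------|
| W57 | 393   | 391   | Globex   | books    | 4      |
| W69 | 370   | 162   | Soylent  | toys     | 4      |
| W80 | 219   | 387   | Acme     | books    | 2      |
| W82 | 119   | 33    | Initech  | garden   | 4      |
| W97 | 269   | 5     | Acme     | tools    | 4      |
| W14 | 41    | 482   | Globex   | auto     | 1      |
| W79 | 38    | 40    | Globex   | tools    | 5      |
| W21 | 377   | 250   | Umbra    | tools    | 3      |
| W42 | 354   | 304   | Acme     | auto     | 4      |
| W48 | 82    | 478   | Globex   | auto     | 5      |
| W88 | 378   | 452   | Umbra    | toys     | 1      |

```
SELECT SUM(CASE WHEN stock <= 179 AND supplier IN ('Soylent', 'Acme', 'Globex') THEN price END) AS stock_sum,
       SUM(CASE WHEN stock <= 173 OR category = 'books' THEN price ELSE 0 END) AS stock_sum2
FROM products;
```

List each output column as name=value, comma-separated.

stock_sum=677, stock_sum2=1408

[stock_sum: stock <= 179 AND supplier IN ('Soylent', 'Acme', 'Globex')]
sku=W57: ✗
sku=W69: ✓ → 370
sku=W80: ✗
sku=W82: ✗
sku=W97: ✓ → 269
sku=W14: ✗
sku=W79: ✓ → 38
sku=W21: ✗
sku=W42: ✗
sku=W48: ✗
sku=W88: ✗
stock_sum = 370 + 269 + 38 = 677
—
[stock_sum2: stock <= 173 OR category = 'books']
sku=W57: ✓ → 393
sku=W69: ✓ → 370
sku=W80: ✓ → 219
sku=W82: ✓ → 119
sku=W97: ✓ → 269
sku=W14: ✗
sku=W79: ✓ → 38
sku=W21: ✗
sku=W42: ✗
sku=W48: ✗
sku=W88: ✗
stock_sum2 = 393 + 370 + 219 + 119 + 269 + 38 = 1408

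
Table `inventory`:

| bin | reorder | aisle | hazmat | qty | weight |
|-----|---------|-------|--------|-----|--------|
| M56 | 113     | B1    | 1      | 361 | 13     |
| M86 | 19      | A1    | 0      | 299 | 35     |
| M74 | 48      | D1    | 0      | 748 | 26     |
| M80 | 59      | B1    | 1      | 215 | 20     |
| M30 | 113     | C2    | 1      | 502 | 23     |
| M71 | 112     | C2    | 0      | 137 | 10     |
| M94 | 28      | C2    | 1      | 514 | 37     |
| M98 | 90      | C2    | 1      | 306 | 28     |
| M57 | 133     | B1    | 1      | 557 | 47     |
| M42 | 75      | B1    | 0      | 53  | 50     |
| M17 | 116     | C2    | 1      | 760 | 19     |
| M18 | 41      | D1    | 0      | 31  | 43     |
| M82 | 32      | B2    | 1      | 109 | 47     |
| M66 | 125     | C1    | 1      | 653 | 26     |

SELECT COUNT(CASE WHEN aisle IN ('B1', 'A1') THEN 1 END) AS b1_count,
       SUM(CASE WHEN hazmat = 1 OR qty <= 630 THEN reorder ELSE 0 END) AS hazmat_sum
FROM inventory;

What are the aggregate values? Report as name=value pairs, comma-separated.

b1_count=5, hazmat_sum=1056

[b1_count: aisle IN ('B1', 'A1')]
bin=M56: ✓ → 1
bin=M86: ✓ → 1
bin=M74: ✗
bin=M80: ✓ → 1
bin=M30: ✗
bin=M71: ✗
bin=M94: ✗
bin=M98: ✗
bin=M57: ✓ → 1
bin=M42: ✓ → 1
bin=M17: ✗
bin=M18: ✗
bin=M82: ✗
bin=M66: ✗
b1_count = COUNT(1, 1, 1, 1, 1) = 5
—
[hazmat_sum: hazmat = 1 OR qty <= 630]
bin=M56: ✓ → 113
bin=M86: ✓ → 19
bin=M74: ✗
bin=M80: ✓ → 59
bin=M30: ✓ → 113
bin=M71: ✓ → 112
bin=M94: ✓ → 28
bin=M98: ✓ → 90
bin=M57: ✓ → 133
bin=M42: ✓ → 75
bin=M17: ✓ → 116
bin=M18: ✓ → 41
bin=M82: ✓ → 32
bin=M66: ✓ → 125
hazmat_sum = 113 + 19 + 59 + 113 + 112 + 28 + 90 + 133 + 75 + 116 + 41 + 32 + 125 = 1056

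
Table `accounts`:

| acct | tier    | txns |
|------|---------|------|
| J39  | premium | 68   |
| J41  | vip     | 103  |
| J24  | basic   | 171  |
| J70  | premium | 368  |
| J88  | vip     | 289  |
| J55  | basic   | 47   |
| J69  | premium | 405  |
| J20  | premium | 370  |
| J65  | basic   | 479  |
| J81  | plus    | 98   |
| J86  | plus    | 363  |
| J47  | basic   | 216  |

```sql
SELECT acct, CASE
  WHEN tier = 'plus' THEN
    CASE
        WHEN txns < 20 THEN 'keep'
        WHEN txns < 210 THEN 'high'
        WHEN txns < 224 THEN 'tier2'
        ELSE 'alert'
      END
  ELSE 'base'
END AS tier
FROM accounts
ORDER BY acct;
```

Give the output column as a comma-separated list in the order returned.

base, base, base, base, base, base, base, base, base, high, alert, base

acct=J20: tier='premium' → outer ELSE → base
acct=J24: tier='basic' → outer ELSE → base
acct=J39: tier='premium' → outer ELSE → base
acct=J41: tier='vip' → outer ELSE → base
acct=J47: tier='basic' → outer ELSE → base
acct=J55: tier='basic' → outer ELSE → base
acct=J65: tier='basic' → outer ELSE → base
acct=J69: tier='premium' → outer ELSE → base
acct=J70: tier='premium' → outer ELSE → base
acct=J81: tier='plus' → inner[txns < 210] → high
acct=J86: tier='plus' → inner[ELSE] → alert
acct=J88: tier='vip' → outer ELSE → base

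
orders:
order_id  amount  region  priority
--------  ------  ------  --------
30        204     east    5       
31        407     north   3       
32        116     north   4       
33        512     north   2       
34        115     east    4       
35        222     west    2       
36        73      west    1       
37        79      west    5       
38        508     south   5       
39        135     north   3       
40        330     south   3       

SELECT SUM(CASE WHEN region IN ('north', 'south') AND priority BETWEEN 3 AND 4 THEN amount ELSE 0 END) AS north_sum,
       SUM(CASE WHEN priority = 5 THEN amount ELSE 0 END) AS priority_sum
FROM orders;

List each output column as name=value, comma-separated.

[north_sum: region IN ('north', 'south') AND priority BETWEEN 3 AND 4]
order_id=30: ✗
order_id=31: ✓ → 407
order_id=32: ✓ → 116
order_id=33: ✗
order_id=34: ✗
order_id=35: ✗
order_id=36: ✗
order_id=37: ✗
order_id=38: ✗
order_id=39: ✓ → 135
order_id=40: ✓ → 330
north_sum = 407 + 116 + 135 + 330 = 988
—
[priority_sum: priority = 5]
order_id=30: ✓ → 204
order_id=31: ✗
order_id=32: ✗
order_id=33: ✗
order_id=34: ✗
order_id=35: ✗
order_id=36: ✗
order_id=37: ✓ → 79
order_id=38: ✓ → 508
order_id=39: ✗
order_id=40: ✗
priority_sum = 204 + 79 + 508 = 791

north_sum=988, priority_sum=791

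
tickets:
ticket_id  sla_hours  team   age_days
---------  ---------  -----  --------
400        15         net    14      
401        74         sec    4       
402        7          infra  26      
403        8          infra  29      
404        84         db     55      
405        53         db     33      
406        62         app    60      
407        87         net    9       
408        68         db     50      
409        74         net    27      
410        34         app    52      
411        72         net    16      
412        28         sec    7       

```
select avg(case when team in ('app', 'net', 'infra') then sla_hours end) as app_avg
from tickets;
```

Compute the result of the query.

44.875

ticket_id=400: ✓ → 15
ticket_id=401: ✗
ticket_id=402: ✓ → 7
ticket_id=403: ✓ → 8
ticket_id=404: ✗
ticket_id=405: ✗
ticket_id=406: ✓ → 62
ticket_id=407: ✓ → 87
ticket_id=408: ✗
ticket_id=409: ✓ → 74
ticket_id=410: ✓ → 34
ticket_id=411: ✓ → 72
ticket_id=412: ✗
app_avg = (15 + 7 + 8 + 62 + 87 + 74 + 34 + 72) / 8 = 44.875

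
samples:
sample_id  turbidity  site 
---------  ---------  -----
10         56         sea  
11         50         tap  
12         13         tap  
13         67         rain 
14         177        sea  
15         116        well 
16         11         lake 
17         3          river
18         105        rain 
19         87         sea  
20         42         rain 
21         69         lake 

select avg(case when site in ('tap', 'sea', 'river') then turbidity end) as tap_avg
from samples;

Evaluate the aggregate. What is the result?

sample_id=10: ✓ → 56
sample_id=11: ✓ → 50
sample_id=12: ✓ → 13
sample_id=13: ✗
sample_id=14: ✓ → 177
sample_id=15: ✗
sample_id=16: ✗
sample_id=17: ✓ → 3
sample_id=18: ✗
sample_id=19: ✓ → 87
sample_id=20: ✗
sample_id=21: ✗
tap_avg = (56 + 50 + 13 + 177 + 3 + 87) / 6 = 64.3333333333

64.3333333333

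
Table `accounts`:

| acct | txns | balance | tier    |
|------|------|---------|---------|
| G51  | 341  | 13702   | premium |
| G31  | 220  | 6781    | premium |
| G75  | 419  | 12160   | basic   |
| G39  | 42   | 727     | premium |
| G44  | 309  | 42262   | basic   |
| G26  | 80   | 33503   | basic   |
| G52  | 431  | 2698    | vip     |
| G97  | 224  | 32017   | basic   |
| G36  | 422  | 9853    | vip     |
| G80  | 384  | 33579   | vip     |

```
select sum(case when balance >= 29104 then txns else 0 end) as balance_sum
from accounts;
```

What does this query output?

acct=G51: ✗
acct=G31: ✗
acct=G75: ✗
acct=G39: ✗
acct=G44: ✓ → 309
acct=G26: ✓ → 80
acct=G52: ✗
acct=G97: ✓ → 224
acct=G36: ✗
acct=G80: ✓ → 384
balance_sum = 309 + 80 + 224 + 384 = 997

997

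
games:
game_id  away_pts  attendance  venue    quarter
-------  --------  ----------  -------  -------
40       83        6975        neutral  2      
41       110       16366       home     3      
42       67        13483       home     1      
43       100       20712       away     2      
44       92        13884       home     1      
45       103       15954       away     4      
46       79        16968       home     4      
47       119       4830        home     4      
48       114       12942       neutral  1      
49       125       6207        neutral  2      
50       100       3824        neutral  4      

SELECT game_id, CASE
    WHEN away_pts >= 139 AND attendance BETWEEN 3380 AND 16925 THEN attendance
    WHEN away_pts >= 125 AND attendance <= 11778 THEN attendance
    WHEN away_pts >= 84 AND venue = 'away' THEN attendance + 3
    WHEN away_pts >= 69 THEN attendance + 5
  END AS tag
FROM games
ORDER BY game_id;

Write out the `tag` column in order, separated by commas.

game_id=40: away_pts >= 69 → 6980
game_id=41: away_pts >= 69 → 16371
game_id=42: (no match → NULL) → NULL
game_id=43: away_pts >= 84 AND venue = 'away' → 20715
game_id=44: away_pts >= 69 → 13889
game_id=45: away_pts >= 84 AND venue = 'away' → 15957
game_id=46: away_pts >= 69 → 16973
game_id=47: away_pts >= 69 → 4835
game_id=48: away_pts >= 69 → 12947
game_id=49: away_pts >= 125 AND attendance <= 11778 → 6207
game_id=50: away_pts >= 69 → 3829

6980, 16371, NULL, 20715, 13889, 15957, 16973, 4835, 12947, 6207, 3829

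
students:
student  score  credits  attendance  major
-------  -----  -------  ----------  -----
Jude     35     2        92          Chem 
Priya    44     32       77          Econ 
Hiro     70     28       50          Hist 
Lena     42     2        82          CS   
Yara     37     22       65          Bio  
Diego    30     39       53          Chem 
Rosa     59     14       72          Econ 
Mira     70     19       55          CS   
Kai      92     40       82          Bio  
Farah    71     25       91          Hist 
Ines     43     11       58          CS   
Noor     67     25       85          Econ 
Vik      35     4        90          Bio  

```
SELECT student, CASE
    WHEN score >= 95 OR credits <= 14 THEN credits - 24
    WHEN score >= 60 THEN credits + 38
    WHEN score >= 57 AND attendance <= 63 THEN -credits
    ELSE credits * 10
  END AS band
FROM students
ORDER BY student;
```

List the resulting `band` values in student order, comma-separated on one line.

390, 63, 66, -13, -22, 78, -22, 57, 63, 320, -10, -20, 220

student=Diego: ELSE → 390
student=Farah: score >= 60 → 63
student=Hiro: score >= 60 → 66
student=Ines: score >= 95 OR credits <= 14 → -13
student=Jude: score >= 95 OR credits <= 14 → -22
student=Kai: score >= 60 → 78
student=Lena: score >= 95 OR credits <= 14 → -22
student=Mira: score >= 60 → 57
student=Noor: score >= 60 → 63
student=Priya: ELSE → 320
student=Rosa: score >= 95 OR credits <= 14 → -10
student=Vik: score >= 95 OR credits <= 14 → -20
student=Yara: ELSE → 220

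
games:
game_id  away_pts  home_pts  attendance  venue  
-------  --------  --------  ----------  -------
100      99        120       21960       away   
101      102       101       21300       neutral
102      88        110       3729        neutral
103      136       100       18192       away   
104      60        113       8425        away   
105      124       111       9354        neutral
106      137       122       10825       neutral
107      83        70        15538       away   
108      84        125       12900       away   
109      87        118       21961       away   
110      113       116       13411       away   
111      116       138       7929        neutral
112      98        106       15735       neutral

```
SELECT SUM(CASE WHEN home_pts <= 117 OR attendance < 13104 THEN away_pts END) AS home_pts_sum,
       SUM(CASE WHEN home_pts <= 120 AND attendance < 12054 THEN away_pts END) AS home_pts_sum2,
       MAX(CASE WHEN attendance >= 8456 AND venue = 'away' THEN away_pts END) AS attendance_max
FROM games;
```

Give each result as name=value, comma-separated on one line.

[home_pts_sum: home_pts <= 117 OR attendance < 13104]
game_id=100: ✗
game_id=101: ✓ → 102
game_id=102: ✓ → 88
game_id=103: ✓ → 136
game_id=104: ✓ → 60
game_id=105: ✓ → 124
game_id=106: ✓ → 137
game_id=107: ✓ → 83
game_id=108: ✓ → 84
game_id=109: ✗
game_id=110: ✓ → 113
game_id=111: ✓ → 116
game_id=112: ✓ → 98
home_pts_sum = 102 + 88 + 136 + 60 + 124 + 137 + 83 + 84 + 113 + 116 + 98 = 1141
—
[home_pts_sum2: home_pts <= 120 AND attendance < 12054]
game_id=100: ✗
game_id=101: ✗
game_id=102: ✓ → 88
game_id=103: ✗
game_id=104: ✓ → 60
game_id=105: ✓ → 124
game_id=106: ✗
game_id=107: ✗
game_id=108: ✗
game_id=109: ✗
game_id=110: ✗
game_id=111: ✗
game_id=112: ✗
home_pts_sum2 = 88 + 60 + 124 = 272
—
[attendance_max: attendance >= 8456 AND venue = 'away']
game_id=100: ✓ → 99
game_id=101: ✗
game_id=102: ✗
game_id=103: ✓ → 136
game_id=104: ✗
game_id=105: ✗
game_id=106: ✗
game_id=107: ✓ → 83
game_id=108: ✓ → 84
game_id=109: ✓ → 87
game_id=110: ✓ → 113
game_id=111: ✗
game_id=112: ✗
attendance_max = MAX(99, 136, 83, 84, 87, 113) = 136

home_pts_sum=1141, home_pts_sum2=272, attendance_max=136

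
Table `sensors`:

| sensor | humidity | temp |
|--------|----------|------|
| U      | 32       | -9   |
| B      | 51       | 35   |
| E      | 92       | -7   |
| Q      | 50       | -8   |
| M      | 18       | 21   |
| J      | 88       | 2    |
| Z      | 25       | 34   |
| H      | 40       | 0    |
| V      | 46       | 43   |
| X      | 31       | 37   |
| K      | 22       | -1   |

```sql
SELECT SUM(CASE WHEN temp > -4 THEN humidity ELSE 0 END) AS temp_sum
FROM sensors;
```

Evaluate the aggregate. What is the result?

321

sensor=U: ✗
sensor=B: ✓ → 51
sensor=E: ✗
sensor=Q: ✗
sensor=M: ✓ → 18
sensor=J: ✓ → 88
sensor=Z: ✓ → 25
sensor=H: ✓ → 40
sensor=V: ✓ → 46
sensor=X: ✓ → 31
sensor=K: ✓ → 22
temp_sum = 51 + 18 + 88 + 25 + 40 + 46 + 31 + 22 = 321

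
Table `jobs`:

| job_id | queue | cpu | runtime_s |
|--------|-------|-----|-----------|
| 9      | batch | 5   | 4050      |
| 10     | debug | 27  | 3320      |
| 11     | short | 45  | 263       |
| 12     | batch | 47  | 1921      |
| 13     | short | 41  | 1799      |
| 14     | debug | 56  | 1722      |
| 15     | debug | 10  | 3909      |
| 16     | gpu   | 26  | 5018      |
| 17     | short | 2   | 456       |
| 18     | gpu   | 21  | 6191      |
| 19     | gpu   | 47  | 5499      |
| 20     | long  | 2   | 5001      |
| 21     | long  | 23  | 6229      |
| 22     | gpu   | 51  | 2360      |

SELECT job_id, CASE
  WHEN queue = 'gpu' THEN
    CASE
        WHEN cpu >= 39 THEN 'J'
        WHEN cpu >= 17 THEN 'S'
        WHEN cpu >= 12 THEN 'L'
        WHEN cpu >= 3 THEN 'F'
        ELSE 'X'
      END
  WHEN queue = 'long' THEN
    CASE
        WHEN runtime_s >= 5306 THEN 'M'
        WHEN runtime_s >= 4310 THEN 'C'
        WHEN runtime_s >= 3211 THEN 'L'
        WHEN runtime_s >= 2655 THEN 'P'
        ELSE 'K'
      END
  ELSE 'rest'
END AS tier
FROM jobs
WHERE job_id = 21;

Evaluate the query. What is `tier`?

M

job_id = 21: queue=long, cpu=23, runtime_s=6229.
queue='long' → inner[runtime_s >= 5306] → M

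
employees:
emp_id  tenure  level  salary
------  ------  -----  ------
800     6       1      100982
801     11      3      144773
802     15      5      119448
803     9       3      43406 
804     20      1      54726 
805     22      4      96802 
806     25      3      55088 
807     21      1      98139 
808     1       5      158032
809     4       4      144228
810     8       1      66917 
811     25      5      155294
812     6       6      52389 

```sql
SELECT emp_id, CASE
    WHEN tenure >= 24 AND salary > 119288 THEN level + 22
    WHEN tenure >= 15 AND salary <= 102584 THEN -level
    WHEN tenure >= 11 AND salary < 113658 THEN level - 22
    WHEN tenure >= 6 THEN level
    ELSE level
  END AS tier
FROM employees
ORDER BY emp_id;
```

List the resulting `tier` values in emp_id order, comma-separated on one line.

emp_id=800: tenure >= 6 → 1
emp_id=801: tenure >= 6 → 3
emp_id=802: tenure >= 6 → 5
emp_id=803: tenure >= 6 → 3
emp_id=804: tenure >= 15 AND salary <= 102584 → -1
emp_id=805: tenure >= 15 AND salary <= 102584 → -4
emp_id=806: tenure >= 15 AND salary <= 102584 → -3
emp_id=807: tenure >= 15 AND salary <= 102584 → -1
emp_id=808: ELSE → 5
emp_id=809: ELSE → 4
emp_id=810: tenure >= 6 → 1
emp_id=811: tenure >= 24 AND salary > 119288 → 27
emp_id=812: tenure >= 6 → 6

1, 3, 5, 3, -1, -4, -3, -1, 5, 4, 1, 27, 6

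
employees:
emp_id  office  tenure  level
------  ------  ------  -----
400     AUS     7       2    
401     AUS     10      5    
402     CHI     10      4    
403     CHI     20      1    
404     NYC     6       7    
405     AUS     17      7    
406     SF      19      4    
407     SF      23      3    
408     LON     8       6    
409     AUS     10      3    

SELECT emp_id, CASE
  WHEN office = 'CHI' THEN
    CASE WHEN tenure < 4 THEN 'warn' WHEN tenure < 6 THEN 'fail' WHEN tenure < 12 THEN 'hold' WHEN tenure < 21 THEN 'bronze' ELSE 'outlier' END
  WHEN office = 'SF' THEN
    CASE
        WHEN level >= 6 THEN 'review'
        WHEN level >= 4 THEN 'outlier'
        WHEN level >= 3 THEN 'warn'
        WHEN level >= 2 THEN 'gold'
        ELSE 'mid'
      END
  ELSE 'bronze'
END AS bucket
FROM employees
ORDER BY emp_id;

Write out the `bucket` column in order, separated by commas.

emp_id=400: office='AUS' → outer ELSE → bronze
emp_id=401: office='AUS' → outer ELSE → bronze
emp_id=402: office='CHI' → inner[tenure < 12] → hold
emp_id=403: office='CHI' → inner[tenure < 21] → bronze
emp_id=404: office='NYC' → outer ELSE → bronze
emp_id=405: office='AUS' → outer ELSE → bronze
emp_id=406: office='SF' → inner[level >= 4] → outlier
emp_id=407: office='SF' → inner[level >= 3] → warn
emp_id=408: office='LON' → outer ELSE → bronze
emp_id=409: office='AUS' → outer ELSE → bronze

bronze, bronze, hold, bronze, bronze, bronze, outlier, warn, bronze, bronze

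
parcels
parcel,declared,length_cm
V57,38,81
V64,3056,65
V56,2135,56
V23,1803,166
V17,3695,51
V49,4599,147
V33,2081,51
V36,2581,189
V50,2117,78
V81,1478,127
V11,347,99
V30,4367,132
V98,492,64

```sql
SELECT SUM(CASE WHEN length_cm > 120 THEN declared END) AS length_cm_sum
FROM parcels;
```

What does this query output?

14828

parcel=V57: ✗
parcel=V64: ✗
parcel=V56: ✗
parcel=V23: ✓ → 1803
parcel=V17: ✗
parcel=V49: ✓ → 4599
parcel=V33: ✗
parcel=V36: ✓ → 2581
parcel=V50: ✗
parcel=V81: ✓ → 1478
parcel=V11: ✗
parcel=V30: ✓ → 4367
parcel=V98: ✗
length_cm_sum = 1803 + 4599 + 2581 + 1478 + 4367 = 14828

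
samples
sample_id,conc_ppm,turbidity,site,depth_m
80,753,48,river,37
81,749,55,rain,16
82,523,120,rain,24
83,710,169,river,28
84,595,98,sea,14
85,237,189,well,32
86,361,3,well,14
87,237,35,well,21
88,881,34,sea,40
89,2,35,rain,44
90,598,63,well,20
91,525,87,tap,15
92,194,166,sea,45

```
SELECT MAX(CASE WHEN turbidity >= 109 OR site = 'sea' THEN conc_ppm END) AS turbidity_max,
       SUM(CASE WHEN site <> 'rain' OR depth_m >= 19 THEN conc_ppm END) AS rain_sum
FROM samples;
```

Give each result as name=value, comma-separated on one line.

[turbidity_max: turbidity >= 109 OR site = 'sea']
sample_id=80: ✗
sample_id=81: ✗
sample_id=82: ✓ → 523
sample_id=83: ✓ → 710
sample_id=84: ✓ → 595
sample_id=85: ✓ → 237
sample_id=86: ✗
sample_id=87: ✗
sample_id=88: ✓ → 881
sample_id=89: ✗
sample_id=90: ✗
sample_id=91: ✗
sample_id=92: ✓ → 194
turbidity_max = MAX(523, 710, 595, 237, 881, 194) = 881
—
[rain_sum: site <> 'rain' OR depth_m >= 19]
sample_id=80: ✓ → 753
sample_id=81: ✗
sample_id=82: ✓ → 523
sample_id=83: ✓ → 710
sample_id=84: ✓ → 595
sample_id=85: ✓ → 237
sample_id=86: ✓ → 361
sample_id=87: ✓ → 237
sample_id=88: ✓ → 881
sample_id=89: ✓ → 2
sample_id=90: ✓ → 598
sample_id=91: ✓ → 525
sample_id=92: ✓ → 194
rain_sum = 753 + 523 + 710 + 595 + 237 + 361 + 237 + 881 + 2 + 598 + 525 + 194 = 5616

turbidity_max=881, rain_sum=5616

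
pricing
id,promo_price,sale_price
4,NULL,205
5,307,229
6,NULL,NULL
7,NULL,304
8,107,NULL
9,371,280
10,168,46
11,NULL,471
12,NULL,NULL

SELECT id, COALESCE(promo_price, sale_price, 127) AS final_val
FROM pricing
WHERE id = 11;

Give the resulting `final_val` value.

id = 11: promo_price=NULL, sale_price=471.
promo_price=NULL, sale_price=471 → 471

471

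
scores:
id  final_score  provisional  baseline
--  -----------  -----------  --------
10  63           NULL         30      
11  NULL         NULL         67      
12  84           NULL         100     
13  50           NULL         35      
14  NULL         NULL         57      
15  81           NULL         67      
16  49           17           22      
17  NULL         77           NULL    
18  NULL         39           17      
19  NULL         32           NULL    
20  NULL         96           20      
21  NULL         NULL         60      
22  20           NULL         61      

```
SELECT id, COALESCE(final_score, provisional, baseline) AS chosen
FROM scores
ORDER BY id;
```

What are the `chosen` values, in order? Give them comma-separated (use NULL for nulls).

63, 67, 84, 50, 57, 81, 49, 77, 39, 32, 96, 60, 20

id=10: final_score=63 → 63
id=11: final_score=NULL, provisional=NULL, baseline=67 → 67
id=12: final_score=84 → 84
id=13: final_score=50 → 50
id=14: final_score=NULL, provisional=NULL, baseline=57 → 57
id=15: final_score=81 → 81
id=16: final_score=49 → 49
id=17: final_score=NULL, provisional=77 → 77
id=18: final_score=NULL, provisional=39 → 39
id=19: final_score=NULL, provisional=32 → 32
id=20: final_score=NULL, provisional=96 → 96
id=21: final_score=NULL, provisional=NULL, baseline=60 → 60
id=22: final_score=20 → 20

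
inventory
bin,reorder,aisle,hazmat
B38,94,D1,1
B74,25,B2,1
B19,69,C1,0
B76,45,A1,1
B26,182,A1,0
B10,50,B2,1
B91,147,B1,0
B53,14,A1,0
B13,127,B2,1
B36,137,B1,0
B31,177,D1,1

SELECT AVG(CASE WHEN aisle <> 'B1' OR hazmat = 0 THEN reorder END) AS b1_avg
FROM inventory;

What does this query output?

97

bin=B38: ✓ → 94
bin=B74: ✓ → 25
bin=B19: ✓ → 69
bin=B76: ✓ → 45
bin=B26: ✓ → 182
bin=B10: ✓ → 50
bin=B91: ✓ → 147
bin=B53: ✓ → 14
bin=B13: ✓ → 127
bin=B36: ✓ → 137
bin=B31: ✓ → 177
b1_avg = (94 + 25 + 69 + 45 + 182 + 50 + 147 + 14 + 127 + 137 + 177) / 11 = 97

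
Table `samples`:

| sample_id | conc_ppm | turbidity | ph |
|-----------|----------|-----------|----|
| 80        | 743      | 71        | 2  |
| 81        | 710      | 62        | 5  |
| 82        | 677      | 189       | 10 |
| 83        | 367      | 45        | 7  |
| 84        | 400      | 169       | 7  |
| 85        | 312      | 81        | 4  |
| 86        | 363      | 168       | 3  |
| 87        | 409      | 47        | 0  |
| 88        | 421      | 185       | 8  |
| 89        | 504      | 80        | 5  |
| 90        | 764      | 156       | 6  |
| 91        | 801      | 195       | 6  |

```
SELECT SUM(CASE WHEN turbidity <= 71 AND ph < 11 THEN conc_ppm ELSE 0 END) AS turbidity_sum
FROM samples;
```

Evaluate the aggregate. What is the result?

sample_id=80: ✓ → 743
sample_id=81: ✓ → 710
sample_id=82: ✗
sample_id=83: ✓ → 367
sample_id=84: ✗
sample_id=85: ✗
sample_id=86: ✗
sample_id=87: ✓ → 409
sample_id=88: ✗
sample_id=89: ✗
sample_id=90: ✗
sample_id=91: ✗
turbidity_sum = 743 + 710 + 367 + 409 = 2229

2229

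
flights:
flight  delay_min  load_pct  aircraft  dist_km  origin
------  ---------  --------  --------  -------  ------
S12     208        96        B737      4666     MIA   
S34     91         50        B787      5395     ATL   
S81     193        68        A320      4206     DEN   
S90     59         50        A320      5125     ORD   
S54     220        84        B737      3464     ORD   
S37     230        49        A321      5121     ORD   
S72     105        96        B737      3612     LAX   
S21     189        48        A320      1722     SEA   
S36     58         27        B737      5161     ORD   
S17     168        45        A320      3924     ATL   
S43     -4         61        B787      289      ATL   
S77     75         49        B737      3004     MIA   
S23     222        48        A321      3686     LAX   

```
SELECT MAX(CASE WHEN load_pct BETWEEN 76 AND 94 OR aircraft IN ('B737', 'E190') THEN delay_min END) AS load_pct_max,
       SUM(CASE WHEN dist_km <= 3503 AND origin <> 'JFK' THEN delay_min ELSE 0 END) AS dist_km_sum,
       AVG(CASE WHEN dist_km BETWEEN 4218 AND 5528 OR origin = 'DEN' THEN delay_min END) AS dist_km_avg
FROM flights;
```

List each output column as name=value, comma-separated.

load_pct_max=220, dist_km_sum=480, dist_km_avg=139.8333333333

[load_pct_max: load_pct BETWEEN 76 AND 94 OR aircraft IN ('B737', 'E190')]
flight=S12: ✓ → 208
flight=S34: ✗
flight=S81: ✗
flight=S90: ✗
flight=S54: ✓ → 220
flight=S37: ✗
flight=S72: ✓ → 105
flight=S21: ✗
flight=S36: ✓ → 58
flight=S17: ✗
flight=S43: ✗
flight=S77: ✓ → 75
flight=S23: ✗
load_pct_max = MAX(208, 220, 105, 58, 75) = 220
—
[dist_km_sum: dist_km <= 3503 AND origin <> 'JFK']
flight=S12: ✗
flight=S34: ✗
flight=S81: ✗
flight=S90: ✗
flight=S54: ✓ → 220
flight=S37: ✗
flight=S72: ✗
flight=S21: ✓ → 189
flight=S36: ✗
flight=S17: ✗
flight=S43: ✓ → -4
flight=S77: ✓ → 75
flight=S23: ✗
dist_km_sum = 220 + 189 + -4 + 75 = 480
—
[dist_km_avg: dist_km BETWEEN 4218 AND 5528 OR origin = 'DEN']
flight=S12: ✓ → 208
flight=S34: ✓ → 91
flight=S81: ✓ → 193
flight=S90: ✓ → 59
flight=S54: ✗
flight=S37: ✓ → 230
flight=S72: ✗
flight=S21: ✗
flight=S36: ✓ → 58
flight=S17: ✗
flight=S43: ✗
flight=S77: ✗
flight=S23: ✗
dist_km_avg = (208 + 91 + 193 + 59 + 230 + 58) / 6 = 139.8333333333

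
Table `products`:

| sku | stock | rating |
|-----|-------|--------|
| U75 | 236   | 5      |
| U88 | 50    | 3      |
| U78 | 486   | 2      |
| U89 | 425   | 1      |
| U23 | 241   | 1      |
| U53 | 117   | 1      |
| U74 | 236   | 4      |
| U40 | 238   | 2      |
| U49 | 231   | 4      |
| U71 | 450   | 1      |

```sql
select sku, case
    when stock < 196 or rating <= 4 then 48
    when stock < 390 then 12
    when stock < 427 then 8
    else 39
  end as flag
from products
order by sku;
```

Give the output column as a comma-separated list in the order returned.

48, 48, 48, 48, 48, 48, 12, 48, 48, 48

sku=U23: stock < 196 or rating <= 4 → 48
sku=U40: stock < 196 or rating <= 4 → 48
sku=U49: stock < 196 or rating <= 4 → 48
sku=U53: stock < 196 or rating <= 4 → 48
sku=U71: stock < 196 or rating <= 4 → 48
sku=U74: stock < 196 or rating <= 4 → 48
sku=U75: stock < 390 → 12
sku=U78: stock < 196 or rating <= 4 → 48
sku=U88: stock < 196 or rating <= 4 → 48
sku=U89: stock < 196 or rating <= 4 → 48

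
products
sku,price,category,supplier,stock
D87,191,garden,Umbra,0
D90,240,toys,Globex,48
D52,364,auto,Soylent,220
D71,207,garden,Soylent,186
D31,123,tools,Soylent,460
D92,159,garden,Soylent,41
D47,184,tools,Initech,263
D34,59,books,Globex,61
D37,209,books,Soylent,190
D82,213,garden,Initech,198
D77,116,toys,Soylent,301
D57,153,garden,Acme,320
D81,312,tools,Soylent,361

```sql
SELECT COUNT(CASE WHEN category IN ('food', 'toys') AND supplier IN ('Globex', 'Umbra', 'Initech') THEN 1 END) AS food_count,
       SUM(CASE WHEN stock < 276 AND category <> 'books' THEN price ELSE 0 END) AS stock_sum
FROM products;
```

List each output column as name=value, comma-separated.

[food_count: category IN ('food', 'toys') AND supplier IN ('Globex', 'Umbra', 'Initech')]
sku=D87: ✗
sku=D90: ✓ → 1
sku=D52: ✗
sku=D71: ✗
sku=D31: ✗
sku=D92: ✗
sku=D47: ✗
sku=D34: ✗
sku=D37: ✗
sku=D82: ✗
sku=D77: ✗
sku=D57: ✗
sku=D81: ✗
food_count = COUNT(1) = 1
—
[stock_sum: stock < 276 AND category <> 'books']
sku=D87: ✓ → 191
sku=D90: ✓ → 240
sku=D52: ✓ → 364
sku=D71: ✓ → 207
sku=D31: ✗
sku=D92: ✓ → 159
sku=D47: ✓ → 184
sku=D34: ✗
sku=D37: ✗
sku=D82: ✓ → 213
sku=D77: ✗
sku=D57: ✗
sku=D81: ✗
stock_sum = 191 + 240 + 364 + 207 + 159 + 184 + 213 = 1558

food_count=1, stock_sum=1558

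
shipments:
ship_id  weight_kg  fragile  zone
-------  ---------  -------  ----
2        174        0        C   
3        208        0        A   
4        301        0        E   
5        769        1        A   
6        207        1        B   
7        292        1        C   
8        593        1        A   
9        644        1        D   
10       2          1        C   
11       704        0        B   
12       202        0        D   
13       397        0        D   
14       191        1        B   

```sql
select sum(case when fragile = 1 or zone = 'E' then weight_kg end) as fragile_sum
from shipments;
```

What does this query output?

ship_id=2: ✗
ship_id=3: ✗
ship_id=4: ✓ → 301
ship_id=5: ✓ → 769
ship_id=6: ✓ → 207
ship_id=7: ✓ → 292
ship_id=8: ✓ → 593
ship_id=9: ✓ → 644
ship_id=10: ✓ → 2
ship_id=11: ✗
ship_id=12: ✗
ship_id=13: ✗
ship_id=14: ✓ → 191
fragile_sum = 301 + 769 + 207 + 292 + 593 + 644 + 2 + 191 = 2999

2999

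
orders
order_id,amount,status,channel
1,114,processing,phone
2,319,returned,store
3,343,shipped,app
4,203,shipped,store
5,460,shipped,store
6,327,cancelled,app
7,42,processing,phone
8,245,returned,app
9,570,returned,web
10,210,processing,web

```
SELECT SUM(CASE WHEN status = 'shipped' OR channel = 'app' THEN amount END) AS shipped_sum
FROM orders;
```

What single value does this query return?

1578

order_id=1: ✗
order_id=2: ✗
order_id=3: ✓ → 343
order_id=4: ✓ → 203
order_id=5: ✓ → 460
order_id=6: ✓ → 327
order_id=7: ✗
order_id=8: ✓ → 245
order_id=9: ✗
order_id=10: ✗
shipped_sum = 343 + 203 + 460 + 327 + 245 = 1578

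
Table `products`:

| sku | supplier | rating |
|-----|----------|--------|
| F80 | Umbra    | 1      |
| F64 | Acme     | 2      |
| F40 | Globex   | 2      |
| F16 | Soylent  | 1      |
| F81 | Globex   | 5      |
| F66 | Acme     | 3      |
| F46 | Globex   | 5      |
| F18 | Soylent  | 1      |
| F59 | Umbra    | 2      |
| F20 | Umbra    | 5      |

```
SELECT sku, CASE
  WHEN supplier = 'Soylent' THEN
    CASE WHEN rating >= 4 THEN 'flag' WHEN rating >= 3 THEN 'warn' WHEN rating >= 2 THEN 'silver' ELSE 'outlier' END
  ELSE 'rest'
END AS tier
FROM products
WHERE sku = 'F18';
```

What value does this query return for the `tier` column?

sku = F18: supplier=Soylent, rating=1.
supplier='Soylent' → inner[ELSE] → outlier

outlier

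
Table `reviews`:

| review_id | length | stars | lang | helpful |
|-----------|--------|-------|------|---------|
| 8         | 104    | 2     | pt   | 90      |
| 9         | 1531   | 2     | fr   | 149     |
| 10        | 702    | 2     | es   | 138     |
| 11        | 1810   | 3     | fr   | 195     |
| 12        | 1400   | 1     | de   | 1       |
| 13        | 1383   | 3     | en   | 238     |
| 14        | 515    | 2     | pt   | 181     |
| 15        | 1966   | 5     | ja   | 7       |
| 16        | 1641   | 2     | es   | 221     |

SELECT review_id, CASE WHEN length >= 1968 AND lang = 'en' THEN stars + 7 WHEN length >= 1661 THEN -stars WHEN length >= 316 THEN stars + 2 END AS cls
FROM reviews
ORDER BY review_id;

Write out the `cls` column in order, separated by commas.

NULL, 4, 4, -3, 3, 5, 4, -5, 4

review_id=8: (no match → NULL) → NULL
review_id=9: length >= 316 → 4
review_id=10: length >= 316 → 4
review_id=11: length >= 1661 → -3
review_id=12: length >= 316 → 3
review_id=13: length >= 316 → 5
review_id=14: length >= 316 → 4
review_id=15: length >= 1661 → -5
review_id=16: length >= 316 → 4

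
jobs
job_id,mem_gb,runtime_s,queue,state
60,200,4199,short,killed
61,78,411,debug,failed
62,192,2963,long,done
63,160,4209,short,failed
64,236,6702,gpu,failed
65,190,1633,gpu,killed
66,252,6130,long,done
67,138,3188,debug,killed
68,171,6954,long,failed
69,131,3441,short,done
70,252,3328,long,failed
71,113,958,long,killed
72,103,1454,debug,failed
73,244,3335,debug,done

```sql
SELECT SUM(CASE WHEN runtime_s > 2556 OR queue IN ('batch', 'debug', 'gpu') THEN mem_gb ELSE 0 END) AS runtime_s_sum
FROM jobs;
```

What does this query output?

2347

job_id=60: ✓ → 200
job_id=61: ✓ → 78
job_id=62: ✓ → 192
job_id=63: ✓ → 160
job_id=64: ✓ → 236
job_id=65: ✓ → 190
job_id=66: ✓ → 252
job_id=67: ✓ → 138
job_id=68: ✓ → 171
job_id=69: ✓ → 131
job_id=70: ✓ → 252
job_id=71: ✗
job_id=72: ✓ → 103
job_id=73: ✓ → 244
runtime_s_sum = 200 + 78 + 192 + 160 + 236 + 190 + 252 + 138 + 171 + 131 + 252 + 103 + 244 = 2347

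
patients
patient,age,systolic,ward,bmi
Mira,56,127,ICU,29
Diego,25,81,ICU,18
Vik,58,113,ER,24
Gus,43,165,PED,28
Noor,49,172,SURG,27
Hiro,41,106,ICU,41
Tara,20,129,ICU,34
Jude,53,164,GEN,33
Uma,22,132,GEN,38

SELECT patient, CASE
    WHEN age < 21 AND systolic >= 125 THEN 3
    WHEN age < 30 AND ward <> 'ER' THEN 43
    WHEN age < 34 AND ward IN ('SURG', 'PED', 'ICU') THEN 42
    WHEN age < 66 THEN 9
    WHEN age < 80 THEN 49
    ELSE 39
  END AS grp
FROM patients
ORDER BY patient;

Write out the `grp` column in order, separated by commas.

43, 9, 9, 9, 9, 9, 3, 43, 9

patient=Diego: age < 30 AND ward <> 'ER' → 43
patient=Gus: age < 66 → 9
patient=Hiro: age < 66 → 9
patient=Jude: age < 66 → 9
patient=Mira: age < 66 → 9
patient=Noor: age < 66 → 9
patient=Tara: age < 21 AND systolic >= 125 → 3
patient=Uma: age < 30 AND ward <> 'ER' → 43
patient=Vik: age < 66 → 9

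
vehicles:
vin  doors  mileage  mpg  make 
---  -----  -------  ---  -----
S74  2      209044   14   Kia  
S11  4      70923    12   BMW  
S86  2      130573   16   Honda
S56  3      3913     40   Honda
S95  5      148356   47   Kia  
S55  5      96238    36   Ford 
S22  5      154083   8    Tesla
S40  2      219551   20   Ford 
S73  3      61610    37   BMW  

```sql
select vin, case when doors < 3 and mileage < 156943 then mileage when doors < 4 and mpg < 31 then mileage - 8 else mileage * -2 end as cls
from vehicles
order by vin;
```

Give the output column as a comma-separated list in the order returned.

-141846, -308166, 219543, -192476, -7826, -123220, 209036, 130573, -296712

vin=S11: ELSE → -141846
vin=S22: ELSE → -308166
vin=S40: doors < 4 and mpg < 31 → 219543
vin=S55: ELSE → -192476
vin=S56: ELSE → -7826
vin=S73: ELSE → -123220
vin=S74: doors < 4 and mpg < 31 → 209036
vin=S86: doors < 3 and mileage < 156943 → 130573
vin=S95: ELSE → -296712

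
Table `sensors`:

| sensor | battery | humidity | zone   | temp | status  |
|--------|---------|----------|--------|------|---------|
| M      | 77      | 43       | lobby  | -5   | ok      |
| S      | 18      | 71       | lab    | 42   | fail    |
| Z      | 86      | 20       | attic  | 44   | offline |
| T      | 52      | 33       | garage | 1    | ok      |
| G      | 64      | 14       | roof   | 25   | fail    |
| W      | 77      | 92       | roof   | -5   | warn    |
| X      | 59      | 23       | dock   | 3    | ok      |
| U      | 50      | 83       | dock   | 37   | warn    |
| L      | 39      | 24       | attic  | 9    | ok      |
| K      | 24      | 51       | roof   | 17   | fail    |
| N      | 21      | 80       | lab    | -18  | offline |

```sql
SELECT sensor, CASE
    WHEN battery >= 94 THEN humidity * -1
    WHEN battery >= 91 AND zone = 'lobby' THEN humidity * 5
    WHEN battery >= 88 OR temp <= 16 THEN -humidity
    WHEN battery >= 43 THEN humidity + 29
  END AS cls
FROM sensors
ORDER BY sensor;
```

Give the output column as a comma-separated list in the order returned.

43, NULL, -24, -43, -80, NULL, -33, 112, -92, -23, 49

sensor=G: battery >= 43 → 43
sensor=K: (no match → NULL) → NULL
sensor=L: battery >= 88 OR temp <= 16 → -24
sensor=M: battery >= 88 OR temp <= 16 → -43
sensor=N: battery >= 88 OR temp <= 16 → -80
sensor=S: (no match → NULL) → NULL
sensor=T: battery >= 88 OR temp <= 16 → -33
sensor=U: battery >= 43 → 112
sensor=W: battery >= 88 OR temp <= 16 → -92
sensor=X: battery >= 88 OR temp <= 16 → -23
sensor=Z: battery >= 43 → 49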